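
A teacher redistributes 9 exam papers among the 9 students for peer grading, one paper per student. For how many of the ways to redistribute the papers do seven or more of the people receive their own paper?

Sum C(9,i)·!(9-i) for i = 7..9:
  i=7: C(9,7)·!2 = 36·1 = 36
  i=8: C(9,8)·!1 = 9·0 = 0
  i=9: C(9,9)·!0 = 1·1 = 1
Total = 37.

37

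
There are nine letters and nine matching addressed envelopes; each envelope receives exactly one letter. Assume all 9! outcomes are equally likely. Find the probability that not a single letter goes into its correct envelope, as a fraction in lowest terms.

16687/45360

Favorable outcomes: !9 = 133496.
Total outcomes: 9! = 362880.
Probability = 133496/362880 = 16687/45360.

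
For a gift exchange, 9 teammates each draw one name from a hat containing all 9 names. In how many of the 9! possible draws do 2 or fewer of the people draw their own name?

# with exactly i fixed is C(9,i)·!(9-i); sum over i=0..2:
  i=0: C(9,0)·!9 = 1·133496 = 133496
  i=1: C(9,1)·!8 = 9·14833 = 133497
  i=2: C(9,2)·!7 = 36·1854 = 66744
Total = 333737.

333737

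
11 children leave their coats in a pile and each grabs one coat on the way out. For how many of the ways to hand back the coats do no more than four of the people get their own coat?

# with exactly i fixed is C(11,i)·!(11-i); sum over i=0..4:
  i=0: C(11,0)·!11 = 1·14684570 = 14684570
  i=1: C(11,1)·!10 = 11·1334961 = 14684571
  i=2: C(11,2)·!9 = 55·133496 = 7342280
  i=3: C(11,3)·!8 = 165·14833 = 2447445
  i=4: C(11,4)·!7 = 330·1854 = 611820
Total = 39770686.

39770686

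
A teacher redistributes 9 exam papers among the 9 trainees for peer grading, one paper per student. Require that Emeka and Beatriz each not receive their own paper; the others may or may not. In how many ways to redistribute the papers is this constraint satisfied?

287280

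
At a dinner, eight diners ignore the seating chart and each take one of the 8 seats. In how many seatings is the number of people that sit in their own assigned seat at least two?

# with exactly i fixed is C(8,i)·!(8-i); sum over i=2..8:
  i=2: C(8,2)·!6 = 28·265 = 7420
  i=3: C(8,3)·!5 = 56·44 = 2464
  i=4: C(8,4)·!4 = 70·9 = 630
  i=5: C(8,5)·!3 = 56·2 = 112
  i=6: C(8,6)·!2 = 28·1 = 28
  i=7: C(8,7)·!1 = 8·0 = 0
  i=8: C(8,8)·!0 = 1·1 = 1
Total = 10655.

10655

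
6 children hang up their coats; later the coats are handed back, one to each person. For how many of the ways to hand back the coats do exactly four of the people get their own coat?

15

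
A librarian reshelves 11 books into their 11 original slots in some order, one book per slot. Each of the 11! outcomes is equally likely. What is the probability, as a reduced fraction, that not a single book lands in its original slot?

1468457/3991680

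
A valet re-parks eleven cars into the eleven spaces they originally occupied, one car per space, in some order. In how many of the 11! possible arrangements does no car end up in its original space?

14684570

The number of derangements of 11 is !11 = Σ_{k=0}^{11} (-1)^k·11!/k!
= 11! - 11!/1! + 11!/2! - 11!/3! + 11!/4! - 11!/5! + 11!/6! - 11!/7! + 11!/8! - 11!/9! + 11!/10! - 11!/11!
= 39916800 - 39916800 + 19958400 - 6652800 + 1663200 - 332640 + 55440 - 7920 + 990 - 110 + 11 - 1
= 14684570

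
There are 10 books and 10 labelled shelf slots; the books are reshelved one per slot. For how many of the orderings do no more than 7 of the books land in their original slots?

# with exactly i fixed is C(10,i)·!(10-i); sum over i=0..7:
  i=0: C(10,0)·!10 = 1·1334961 = 1334961
  i=1: C(10,1)·!9 = 10·133496 = 1334960
  i=2: C(10,2)·!8 = 45·14833 = 667485
  i=3: C(10,3)·!7 = 120·1854 = 222480
  i=4: C(10,4)·!6 = 210·265 = 55650
  i=5: C(10,5)·!5 = 252·44 = 11088
  i=6: C(10,6)·!4 = 210·9 = 1890
  i=7: C(10,7)·!3 = 120·2 = 240
Total = 3628754.

3628754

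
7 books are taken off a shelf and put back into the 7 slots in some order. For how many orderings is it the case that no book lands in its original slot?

1854

The subfactorial !7 = [7!/e] (nearest integer).
7! = 5040, and 5040/e ≈ 1854.11, so !7 = 1854.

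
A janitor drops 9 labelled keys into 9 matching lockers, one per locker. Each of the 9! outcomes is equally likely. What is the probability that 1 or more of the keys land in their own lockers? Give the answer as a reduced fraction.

28673/45360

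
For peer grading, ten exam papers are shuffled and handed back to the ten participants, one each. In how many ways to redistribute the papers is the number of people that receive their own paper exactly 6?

Choose which 6 of the 10 are fixed: C(10,6) = 210.
The remaining 4 must be deranged: !4 = 9.
Total: 210 × 9 = 1890.

1890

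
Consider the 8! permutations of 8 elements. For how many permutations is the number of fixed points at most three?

39549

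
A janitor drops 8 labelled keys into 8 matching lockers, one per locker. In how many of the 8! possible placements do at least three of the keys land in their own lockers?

3235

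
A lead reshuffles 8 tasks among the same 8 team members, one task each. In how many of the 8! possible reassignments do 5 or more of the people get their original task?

141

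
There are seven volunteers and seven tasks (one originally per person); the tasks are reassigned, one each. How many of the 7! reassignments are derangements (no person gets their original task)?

!7 is the nearest integer to 7!/e.
7! = 5040, and 5040/e ≈ 1854.11, so !7 = 1854.

1854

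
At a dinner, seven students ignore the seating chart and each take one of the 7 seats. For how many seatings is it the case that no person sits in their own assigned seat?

1854

The subfactorial !7 = [7!/e] (nearest integer).
7! = 5040, and 5040/e ≈ 1854.11, so !7 = 1854.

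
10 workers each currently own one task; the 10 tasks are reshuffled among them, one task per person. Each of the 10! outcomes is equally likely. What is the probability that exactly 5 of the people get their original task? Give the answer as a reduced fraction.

Favorable outcomes: C(10,5)·!5 = 252·44 = 11088.
Total outcomes: 10! = 3628800.
Probability = 11088/3628800 = 11/3600.

11/3600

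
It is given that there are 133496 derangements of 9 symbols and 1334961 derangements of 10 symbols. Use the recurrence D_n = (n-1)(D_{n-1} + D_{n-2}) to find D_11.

14684570

D_11 = (11-1)·(D_10 + D_9) = 10·(1334961 + 133496) = 10·1468457 = 14684570.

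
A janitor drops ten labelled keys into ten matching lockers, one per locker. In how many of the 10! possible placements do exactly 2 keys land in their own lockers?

667485

Pick the 2 fixed positions: C(10,2) = 45 ways.
The remaining 8 must be deranged: !8 = 14833.
Total: 45 × 14833 = 667485.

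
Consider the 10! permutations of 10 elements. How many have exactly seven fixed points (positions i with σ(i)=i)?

240

Choose which 7 of the 10 are fixed: C(10,7) = 120.
The other 3 form a derangement: !3 = 2.
Total: 120 × 2 = 240.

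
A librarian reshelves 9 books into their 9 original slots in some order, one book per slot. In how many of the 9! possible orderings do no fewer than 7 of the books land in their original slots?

37

Sum C(9,i)·!(9-i) for i = 7..9:
  i=7: C(9,7)·!2 = 36·1 = 36
  i=8: C(9,8)·!1 = 9·0 = 0
  i=9: C(9,9)·!0 = 1·1 = 1
Total = 37.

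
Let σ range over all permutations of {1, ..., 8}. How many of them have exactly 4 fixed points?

630

Pick the 4 fixed positions: C(8,4) = 70 ways.
The other 4 form a derangement: !4 = 9.
Total: 70 × 9 = 630.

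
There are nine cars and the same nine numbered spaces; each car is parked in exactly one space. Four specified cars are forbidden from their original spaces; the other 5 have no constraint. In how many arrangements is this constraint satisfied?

Let A_j be the event that the j-th constrained one is fixed. By inclusion-exclusion over the 4 events:
Σ_{j=0}^{4} (-1)^j C(4,j)(9-j)!
= C(4,0)·9! - C(4,1)·8! + C(4,2)·7! - C(4,3)·6! + C(4,4)·5!
= 362880 - 161280 + 30240 - 2880 + 120
= 229080

229080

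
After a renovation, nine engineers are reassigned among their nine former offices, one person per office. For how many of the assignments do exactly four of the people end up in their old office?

Pick the 4 fixed positions: C(9,4) = 126 ways.
The other 5 form a derangement: !5 = 44.
Total: 126 × 44 = 5544.

5544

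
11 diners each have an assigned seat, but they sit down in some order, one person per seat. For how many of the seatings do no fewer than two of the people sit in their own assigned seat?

10547659

Sum C(11,i)·!(11-i) for i = 2..11:
  i=2: C(11,2)·!9 = 55·133496 = 7342280
  i=3: C(11,3)·!8 = 165·14833 = 2447445
  i=4: C(11,4)·!7 = 330·1854 = 611820
  i=5: C(11,5)·!6 = 462·265 = 122430
  i=6: C(11,6)·!5 = 462·44 = 20328
  i=7: C(11,7)·!4 = 330·9 = 2970
  i=8: C(11,8)·!3 = 165·2 = 330
  i=9: C(11,9)·!2 = 55·1 = 55
  i=10: C(11,10)·!1 = 11·0 = 0
  i=11: C(11,11)·!0 = 1·1 = 1
Total = 10547659.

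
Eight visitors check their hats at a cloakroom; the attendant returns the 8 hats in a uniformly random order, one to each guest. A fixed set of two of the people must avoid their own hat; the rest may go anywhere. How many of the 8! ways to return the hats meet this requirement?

Inclusion-exclusion on the 2 forbidden self-matches:
Σ_{j=0}^{2} (-1)^j C(2,j)(8-j)!
= C(2,0)·8! - C(2,1)·7! + C(2,2)·6!
= 40320 - 10080 + 720
= 30960

30960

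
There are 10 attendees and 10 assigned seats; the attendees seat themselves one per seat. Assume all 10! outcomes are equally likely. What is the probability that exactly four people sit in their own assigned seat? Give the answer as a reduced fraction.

53/3456

Favorable outcomes: C(10,4)·!6 = 210·265 = 55650.
Total outcomes: 10! = 3628800.
Probability = 55650/3628800 = 53/3456.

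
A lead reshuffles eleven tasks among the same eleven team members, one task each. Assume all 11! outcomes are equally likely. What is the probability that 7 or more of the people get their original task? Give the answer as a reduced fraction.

839/9979200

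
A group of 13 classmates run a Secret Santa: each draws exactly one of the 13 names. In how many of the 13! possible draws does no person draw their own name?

2290792932

!13 is the nearest integer to 13!/e.
13! = 6227020800, and 6227020800/e ≈ 2290792932.07, so !13 = 2290792932.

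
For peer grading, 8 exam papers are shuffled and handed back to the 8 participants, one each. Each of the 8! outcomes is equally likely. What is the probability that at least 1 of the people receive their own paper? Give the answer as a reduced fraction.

Favorable outcomes: Σ_{i≥1} C(8,i)·!(8-i) = 8·1854 + 28·265 + 56·44 + 70·9 + 56·2 + 28·1 + 8·0 + 1·1 = 25487.
Total outcomes: 8! = 40320.
Probability = 25487/40320 = 3641/5760.

3641/5760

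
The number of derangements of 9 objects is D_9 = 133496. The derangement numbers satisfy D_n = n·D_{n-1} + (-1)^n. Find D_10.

D_10 = 10·133496 + 1 = 1334961.

1334961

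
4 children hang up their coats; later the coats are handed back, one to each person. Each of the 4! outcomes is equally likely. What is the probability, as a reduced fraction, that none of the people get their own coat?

3/8

Favorable outcomes: !4 = 9.
Total outcomes: 4! = 24.
Probability = 9/24 = 3/8.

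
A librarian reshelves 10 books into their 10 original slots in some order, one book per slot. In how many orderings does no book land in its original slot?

1334961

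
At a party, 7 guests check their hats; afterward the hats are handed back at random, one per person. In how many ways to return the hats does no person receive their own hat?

1854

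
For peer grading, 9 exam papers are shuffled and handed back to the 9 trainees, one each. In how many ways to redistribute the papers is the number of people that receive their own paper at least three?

29143

# with exactly i fixed is C(9,i)·!(9-i); sum over i=3..9:
  i=3: C(9,3)·!6 = 84·265 = 22260
  i=4: C(9,4)·!5 = 126·44 = 5544
  i=5: C(9,5)·!4 = 126·9 = 1134
  i=6: C(9,6)·!3 = 84·2 = 168
  i=7: C(9,7)·!2 = 36·1 = 36
  i=8: C(9,8)·!1 = 9·0 = 0
  i=9: C(9,9)·!0 = 1·1 = 1
Total = 29143.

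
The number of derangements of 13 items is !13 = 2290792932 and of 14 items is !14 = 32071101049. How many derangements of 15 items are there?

481066515734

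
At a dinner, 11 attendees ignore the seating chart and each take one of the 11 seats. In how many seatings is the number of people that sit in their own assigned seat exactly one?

Choose which one of the 11 is fixed: C(11,1) = 11.
The other 10 form a derangement: !10 = 1334961.
Total: 11 × 1334961 = 14684571.

14684571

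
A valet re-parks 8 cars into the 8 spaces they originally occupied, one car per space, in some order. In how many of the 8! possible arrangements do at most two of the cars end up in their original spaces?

37085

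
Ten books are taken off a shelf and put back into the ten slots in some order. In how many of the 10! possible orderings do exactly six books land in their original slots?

1890

Choose which 6 of the 10 are fixed: C(10,6) = 210.
The other 4 form a derangement: !4 = 9.
Total: 210 × 9 = 1890.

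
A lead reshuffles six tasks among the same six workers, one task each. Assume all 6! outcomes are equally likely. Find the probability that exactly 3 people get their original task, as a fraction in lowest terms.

1/18

Favorable outcomes: C(6,3)·!3 = 20·2 = 40.
Total outcomes: 6! = 720.
Probability = 40/720 = 1/18.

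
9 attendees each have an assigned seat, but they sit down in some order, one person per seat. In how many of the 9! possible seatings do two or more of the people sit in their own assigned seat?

Sum C(9,i)·!(9-i) for i = 2..9:
  i=2: C(9,2)·!7 = 36·1854 = 66744
  i=3: C(9,3)·!6 = 84·265 = 22260
  i=4: C(9,4)·!5 = 126·44 = 5544
  i=5: C(9,5)·!4 = 126·9 = 1134
  i=6: C(9,6)·!3 = 84·2 = 168
  i=7: C(9,7)·!2 = 36·1 = 36
  i=8: C(9,8)·!1 = 9·0 = 0
  i=9: C(9,9)·!0 = 1·1 = 1
Total = 95887.

95887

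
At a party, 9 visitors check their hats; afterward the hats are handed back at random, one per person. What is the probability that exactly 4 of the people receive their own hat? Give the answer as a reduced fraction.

Favorable outcomes: C(9,4)·!5 = 126·44 = 5544.
Total outcomes: 9! = 362880.
Probability = 5544/362880 = 11/720.

11/720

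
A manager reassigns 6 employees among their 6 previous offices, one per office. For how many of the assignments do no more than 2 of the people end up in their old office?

664

# with exactly i fixed is C(6,i)·!(6-i); sum over i=0..2:
  i=0: C(6,0)·!6 = 1·265 = 265
  i=1: C(6,1)·!5 = 6·44 = 264
  i=2: C(6,2)·!4 = 15·9 = 135
Total = 664.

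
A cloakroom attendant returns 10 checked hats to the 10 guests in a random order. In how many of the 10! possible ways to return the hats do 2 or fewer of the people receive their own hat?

3337406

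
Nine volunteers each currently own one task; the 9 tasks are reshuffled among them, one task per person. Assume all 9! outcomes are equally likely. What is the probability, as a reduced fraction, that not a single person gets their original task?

Favorable outcomes: !9 = 133496.
Total outcomes: 9! = 362880.
Probability = 133496/362880 = 16687/45360.

16687/45360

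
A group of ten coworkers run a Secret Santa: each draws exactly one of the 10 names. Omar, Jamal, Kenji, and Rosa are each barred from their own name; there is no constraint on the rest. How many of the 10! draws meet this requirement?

2399760

Inclusion-exclusion on the 4 forbidden self-matches:
Σ_{j=0}^{4} (-1)^j C(4,j)(10-j)!
= C(4,0)·10! - C(4,1)·9! + C(4,2)·8! - C(4,3)·7! + C(4,4)·6!
= 3628800 - 1451520 + 241920 - 20160 + 720
= 2399760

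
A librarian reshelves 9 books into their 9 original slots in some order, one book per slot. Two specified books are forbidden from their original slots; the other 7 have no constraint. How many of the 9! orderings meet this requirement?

Let A_j be the event that the j-th constrained one is fixed. By inclusion-exclusion over the 2 events:
Σ_{j=0}^{2} (-1)^j C(2,j)(9-j)!
= C(2,0)·9! - C(2,1)·8! + C(2,2)·7!
= 362880 - 80640 + 5040
= 287280

287280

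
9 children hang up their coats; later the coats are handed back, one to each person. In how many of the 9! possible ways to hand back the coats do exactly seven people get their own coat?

36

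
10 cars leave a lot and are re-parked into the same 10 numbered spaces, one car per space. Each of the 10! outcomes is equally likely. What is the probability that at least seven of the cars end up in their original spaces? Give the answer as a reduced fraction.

Favorable outcomes: Σ_{i≥7} C(10,i)·!(10-i) = 120·2 + 45·1 + 10·0 + 1·1 = 286.
Total outcomes: 10! = 3628800.
Probability = 286/3628800 = 143/1814400.

143/1814400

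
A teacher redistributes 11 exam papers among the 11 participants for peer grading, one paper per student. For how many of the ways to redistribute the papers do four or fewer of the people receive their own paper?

39770686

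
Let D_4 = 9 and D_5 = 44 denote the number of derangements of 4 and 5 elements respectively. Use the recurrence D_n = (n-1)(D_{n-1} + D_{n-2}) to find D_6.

D_6 = (6-1)·(D_5 + D_4) = 5·(44 + 9) = 5·53 = 265.

265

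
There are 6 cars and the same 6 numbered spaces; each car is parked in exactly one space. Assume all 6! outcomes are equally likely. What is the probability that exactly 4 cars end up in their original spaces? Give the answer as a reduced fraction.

1/48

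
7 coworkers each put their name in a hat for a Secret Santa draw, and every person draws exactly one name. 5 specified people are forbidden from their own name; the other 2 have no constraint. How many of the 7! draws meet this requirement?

Let A_j be the event that the j-th constrained one is fixed. By inclusion-exclusion over the 5 events:
Σ_{j=0}^{5} (-1)^j C(5,j)(7-j)!
= C(5,0)·7! - C(5,1)·6! + C(5,2)·5! - C(5,3)·4! + C(5,4)·3! - C(5,5)·2!
= 5040 - 3600 + 1200 - 240 + 30 - 2
= 2428

2428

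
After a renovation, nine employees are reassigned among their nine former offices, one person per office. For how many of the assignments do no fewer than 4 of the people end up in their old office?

6883

Sum C(9,i)·!(9-i) for i = 4..9:
  i=4: C(9,4)·!5 = 126·44 = 5544
  i=5: C(9,5)·!4 = 126·9 = 1134
  i=6: C(9,6)·!3 = 84·2 = 168
  i=7: C(9,7)·!2 = 36·1 = 36
  i=8: C(9,8)·!1 = 9·0 = 0
  i=9: C(9,9)·!0 = 1·1 = 1
Total = 6883.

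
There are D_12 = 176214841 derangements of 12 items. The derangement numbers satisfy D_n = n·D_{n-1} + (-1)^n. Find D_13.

2290792932

D_13 = 13·176214841 - 1 = 2290792932.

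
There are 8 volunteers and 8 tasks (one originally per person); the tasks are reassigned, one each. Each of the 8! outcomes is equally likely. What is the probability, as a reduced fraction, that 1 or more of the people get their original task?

3641/5760

Favorable outcomes: Σ_{i≥1} C(8,i)·!(8-i) = 8·1854 + 28·265 + 56·44 + 70·9 + 56·2 + 28·1 + 8·0 + 1·1 = 25487.
Total outcomes: 8! = 40320.
Probability = 25487/40320 = 3641/5760.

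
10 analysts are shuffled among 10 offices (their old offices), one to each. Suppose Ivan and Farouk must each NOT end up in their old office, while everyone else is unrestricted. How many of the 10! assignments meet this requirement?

2943360

Let A_j be the event that the j-th constrained one is fixed. By inclusion-exclusion over the 2 events:
Σ_{j=0}^{2} (-1)^j C(2,j)(10-j)!
= C(2,0)·10! - C(2,1)·9! + C(2,2)·8!
= 3628800 - 725760 + 40320
= 2943360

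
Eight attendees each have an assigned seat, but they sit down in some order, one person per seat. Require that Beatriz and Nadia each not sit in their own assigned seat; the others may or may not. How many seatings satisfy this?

Let A_j be the event that the j-th constrained one is fixed. By inclusion-exclusion over the 2 events:
Σ_{j=0}^{2} (-1)^j C(2,j)(8-j)!
= C(2,0)·8! - C(2,1)·7! + C(2,2)·6!
= 40320 - 10080 + 720
= 30960

30960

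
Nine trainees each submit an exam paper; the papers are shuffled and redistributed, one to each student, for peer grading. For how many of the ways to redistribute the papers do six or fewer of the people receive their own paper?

362843

# with exactly i fixed is C(9,i)·!(9-i); sum over i=0..6:
  i=0: C(9,0)·!9 = 1·133496 = 133496
  i=1: C(9,1)·!8 = 9·14833 = 133497
  i=2: C(9,2)·!7 = 36·1854 = 66744
  i=3: C(9,3)·!6 = 84·265 = 22260
  i=4: C(9,4)·!5 = 126·44 = 5544
  i=5: C(9,5)·!4 = 126·9 = 1134
  i=6: C(9,6)·!3 = 84·2 = 168
Total = 362843.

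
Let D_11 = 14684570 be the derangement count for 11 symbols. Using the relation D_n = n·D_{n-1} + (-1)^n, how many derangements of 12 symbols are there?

176214841

D_12 = 12·14684570 + 1 = 176214841.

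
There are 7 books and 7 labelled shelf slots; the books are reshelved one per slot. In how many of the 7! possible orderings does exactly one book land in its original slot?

1855

Pick the single fixed position: C(7,1) = 7 ways.
The remaining 6 must be deranged: !6 = 265.
Total: 7 × 265 = 1855.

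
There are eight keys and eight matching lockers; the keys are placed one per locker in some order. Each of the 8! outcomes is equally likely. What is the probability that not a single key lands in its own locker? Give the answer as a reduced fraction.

2119/5760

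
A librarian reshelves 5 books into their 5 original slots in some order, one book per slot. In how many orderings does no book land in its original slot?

The subfactorial !5 = [5!/e] (nearest integer).
5! = 120, and 120/e ≈ 44.15, so !5 = 44.

44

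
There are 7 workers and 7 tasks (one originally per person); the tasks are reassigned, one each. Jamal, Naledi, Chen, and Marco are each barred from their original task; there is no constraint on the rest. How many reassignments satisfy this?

2790

Inclusion-exclusion on the 4 forbidden self-matches:
Σ_{j=0}^{4} (-1)^j C(4,j)(7-j)!
= C(4,0)·7! - C(4,1)·6! + C(4,2)·5! - C(4,3)·4! + C(4,4)·3!
= 5040 - 2880 + 720 - 96 + 6
= 2790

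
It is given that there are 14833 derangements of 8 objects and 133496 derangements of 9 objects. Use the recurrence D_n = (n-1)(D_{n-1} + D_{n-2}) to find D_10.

1334961

D_10 = (10-1)·(D_9 + D_8) = 9·(133496 + 14833) = 9·148329 = 1334961.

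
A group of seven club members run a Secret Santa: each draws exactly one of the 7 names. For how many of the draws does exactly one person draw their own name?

1855

Pick the single fixed position: C(7,1) = 7 ways.
The other 6 form a derangement: !6 = 265.
Total: 7 × 265 = 1855.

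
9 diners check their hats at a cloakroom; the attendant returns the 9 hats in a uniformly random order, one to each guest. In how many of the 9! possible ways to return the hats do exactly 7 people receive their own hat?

36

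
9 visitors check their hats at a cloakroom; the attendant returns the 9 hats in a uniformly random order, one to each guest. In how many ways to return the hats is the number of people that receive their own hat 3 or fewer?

Sum C(9,i)·!(9-i) for i = 0..3:
  i=0: C(9,0)·!9 = 1·133496 = 133496
  i=1: C(9,1)·!8 = 9·14833 = 133497
  i=2: C(9,2)·!7 = 36·1854 = 66744
  i=3: C(9,3)·!6 = 84·265 = 22260
Total = 355997.

355997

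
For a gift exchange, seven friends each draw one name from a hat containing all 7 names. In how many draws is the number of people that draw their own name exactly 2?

924

Pick the 2 fixed positions: C(7,2) = 21 ways.
The remaining 5 must be deranged: !5 = 44.
Total: 21 × 44 = 924.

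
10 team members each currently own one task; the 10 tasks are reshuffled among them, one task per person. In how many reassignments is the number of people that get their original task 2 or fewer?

3337406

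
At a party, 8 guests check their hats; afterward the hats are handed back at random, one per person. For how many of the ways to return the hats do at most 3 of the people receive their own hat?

39549

# with exactly i fixed is C(8,i)·!(8-i); sum over i=0..3:
  i=0: C(8,0)·!8 = 1·14833 = 14833
  i=1: C(8,1)·!7 = 8·1854 = 14832
  i=2: C(8,2)·!6 = 28·265 = 7420
  i=3: C(8,3)·!5 = 56·44 = 2464
Total = 39549.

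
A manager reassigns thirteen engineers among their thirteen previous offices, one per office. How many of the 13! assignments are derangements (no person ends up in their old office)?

2290792932

The number of derangements of 13 is !13 = Σ_{k=0}^{13} (-1)^k·13!/k!
= 13! - 13!/1! + 13!/2! - 13!/3! + 13!/4! - 13!/5! + 13!/6! - 13!/7! + 13!/8! - 13!/9! + 13!/10! - 13!/11! + 13!/12! - 13!/13!
= 6227020800 - 6227020800 + 3113510400 - 1037836800 + 259459200 - 51891840 + 8648640 - 1235520 + 154440 - 17160 + 1716 - 156 + 13 - 1
= 2290792932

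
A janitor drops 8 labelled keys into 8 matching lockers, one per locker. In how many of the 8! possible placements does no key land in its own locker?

The subfactorial !8 = [8!/e] (nearest integer).
8! = 40320, and 40320/e ≈ 14832.90, so !8 = 14833.

14833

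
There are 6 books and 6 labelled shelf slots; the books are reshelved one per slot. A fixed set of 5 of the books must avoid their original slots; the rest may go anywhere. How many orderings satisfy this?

309

Let A_j be the event that the j-th constrained one is fixed. By inclusion-exclusion over the 5 events:
Σ_{j=0}^{5} (-1)^j C(5,j)(6-j)!
= C(5,0)·6! - C(5,1)·5! + C(5,2)·4! - C(5,3)·3! + C(5,4)·2! - C(5,5)·1!
= 720 - 600 + 240 - 60 + 10 - 1
= 309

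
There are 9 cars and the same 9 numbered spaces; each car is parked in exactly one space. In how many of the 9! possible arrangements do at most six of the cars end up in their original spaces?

Sum C(9,i)·!(9-i) for i = 0..6:
  i=0: C(9,0)·!9 = 1·133496 = 133496
  i=1: C(9,1)·!8 = 9·14833 = 133497
  i=2: C(9,2)·!7 = 36·1854 = 66744
  i=3: C(9,3)·!6 = 84·265 = 22260
  i=4: C(9,4)·!5 = 126·44 = 5544
  i=5: C(9,5)·!4 = 126·9 = 1134
  i=6: C(9,6)·!3 = 84·2 = 168
Total = 362843.

362843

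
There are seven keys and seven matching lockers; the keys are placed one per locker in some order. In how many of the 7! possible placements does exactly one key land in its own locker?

1855

Pick the single fixed position: C(7,1) = 7 ways.
The other 6 form a derangement: !6 = 265.
Total: 7 × 265 = 1855.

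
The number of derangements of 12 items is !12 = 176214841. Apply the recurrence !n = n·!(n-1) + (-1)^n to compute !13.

!13 = 13·176214841 - 1 = 2290792932.

2290792932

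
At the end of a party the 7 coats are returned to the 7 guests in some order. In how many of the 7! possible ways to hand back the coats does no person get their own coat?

Use !n = n·!(n-1) + (-1)^n.
!7 = 7·265 - 1 = 1854

1854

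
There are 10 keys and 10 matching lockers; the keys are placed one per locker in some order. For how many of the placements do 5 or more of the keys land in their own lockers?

Sum C(10,i)·!(10-i) for i = 5..10:
  i=5: C(10,5)·!5 = 252·44 = 11088
  i=6: C(10,6)·!4 = 210·9 = 1890
  i=7: C(10,7)·!3 = 120·2 = 240
  i=8: C(10,8)·!2 = 45·1 = 45
  i=9: C(10,9)·!1 = 10·0 = 0
  i=10: C(10,10)·!0 = 1·1 = 1
Total = 13264.

13264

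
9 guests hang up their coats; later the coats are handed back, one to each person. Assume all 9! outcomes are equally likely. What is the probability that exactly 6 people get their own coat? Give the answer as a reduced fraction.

Favorable outcomes: C(9,6)·!3 = 84·2 = 168.
Total outcomes: 9! = 362880.
Probability = 168/362880 = 1/2160.

1/2160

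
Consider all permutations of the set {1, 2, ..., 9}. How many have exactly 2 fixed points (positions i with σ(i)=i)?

Choose which 2 of the 9 are fixed: C(9,2) = 36.
The other 7 form a derangement: !7 = 1854.
Total: 36 × 1854 = 66744.

66744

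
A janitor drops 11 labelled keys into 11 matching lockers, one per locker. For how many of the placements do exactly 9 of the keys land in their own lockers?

Choose which 9 of the 11 are fixed: C(11,9) = 55.
The remaining 2 must be deranged: !2 = 1.
Total: 55 × 1 = 55.

55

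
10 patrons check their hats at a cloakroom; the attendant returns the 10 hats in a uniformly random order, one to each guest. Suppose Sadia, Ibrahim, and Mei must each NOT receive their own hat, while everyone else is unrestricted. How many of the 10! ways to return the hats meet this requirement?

Let A_j be the event that the j-th constrained one is fixed. By inclusion-exclusion over the 3 events:
Σ_{j=0}^{3} (-1)^j C(3,j)(10-j)!
= C(3,0)·10! - C(3,1)·9! + C(3,2)·8! - C(3,3)·7!
= 3628800 - 1088640 + 120960 - 5040
= 2656080

2656080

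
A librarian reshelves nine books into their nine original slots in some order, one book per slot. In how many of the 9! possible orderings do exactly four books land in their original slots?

Pick the 4 fixed positions: C(9,4) = 126 ways.
The other 5 form a derangement: !5 = 44.
Total: 126 × 44 = 5544.

5544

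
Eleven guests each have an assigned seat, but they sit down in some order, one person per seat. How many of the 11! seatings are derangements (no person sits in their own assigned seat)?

14684570

Use !n = n·!(n-1) + (-1)^n.
!11 = 11·1334961 - 1 = 14684570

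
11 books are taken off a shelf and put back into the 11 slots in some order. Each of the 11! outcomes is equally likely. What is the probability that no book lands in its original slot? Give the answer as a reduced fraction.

Favorable outcomes: !11 = 14684570.
Total outcomes: 11! = 39916800.
Probability = 14684570/39916800 = 1468457/3991680.

1468457/3991680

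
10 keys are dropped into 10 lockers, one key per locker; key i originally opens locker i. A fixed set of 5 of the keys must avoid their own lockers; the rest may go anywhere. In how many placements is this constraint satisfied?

2170680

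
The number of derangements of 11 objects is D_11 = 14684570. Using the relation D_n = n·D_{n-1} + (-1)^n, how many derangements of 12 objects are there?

D_12 = 12·14684570 + 1 = 176214841.

176214841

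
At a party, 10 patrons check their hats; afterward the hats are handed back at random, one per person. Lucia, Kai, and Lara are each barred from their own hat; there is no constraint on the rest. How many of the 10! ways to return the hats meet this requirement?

2656080

Inclusion-exclusion on the 3 forbidden self-matches:
Σ_{j=0}^{3} (-1)^j C(3,j)(10-j)!
= C(3,0)·10! - C(3,1)·9! + C(3,2)·8! - C(3,3)·7!
= 3628800 - 1088640 + 120960 - 5040
= 2656080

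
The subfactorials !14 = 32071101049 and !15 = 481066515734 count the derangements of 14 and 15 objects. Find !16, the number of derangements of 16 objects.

!16 = (16-1)·(!15 + !14) = 15·(481066515734 + 32071101049) = 15·513137616783 = 7697064251745.

7697064251745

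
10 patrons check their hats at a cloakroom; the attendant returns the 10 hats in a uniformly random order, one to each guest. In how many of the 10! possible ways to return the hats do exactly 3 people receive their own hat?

Pick the 3 fixed positions: C(10,3) = 120 ways.
The remaining 7 must be deranged: !7 = 1854.
Total: 120 × 1854 = 222480.

222480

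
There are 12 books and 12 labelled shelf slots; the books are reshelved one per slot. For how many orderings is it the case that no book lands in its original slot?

176214841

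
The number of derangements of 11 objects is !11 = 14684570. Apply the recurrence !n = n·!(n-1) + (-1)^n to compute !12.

176214841

!12 = 12·14684570 + 1 = 176214841.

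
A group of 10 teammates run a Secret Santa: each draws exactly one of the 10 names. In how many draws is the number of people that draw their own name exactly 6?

Pick the 6 fixed positions: C(10,6) = 210 ways.
The remaining 4 must be deranged: !4 = 9.
Total: 210 × 9 = 1890.

1890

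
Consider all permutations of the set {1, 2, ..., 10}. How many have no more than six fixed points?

3628514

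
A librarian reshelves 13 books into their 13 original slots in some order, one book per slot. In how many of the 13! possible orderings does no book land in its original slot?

2290792932

!13 = 13! · Σ_{k=0}^{13} (-1)^k/k!
= 13! - 13!/1! + 13!/2! - 13!/3! + 13!/4! - 13!/5! + 13!/6! - 13!/7! + 13!/8! - 13!/9! + 13!/10! - 13!/11! + 13!/12! - 13!/13!
= 6227020800 - 6227020800 + 3113510400 - 1037836800 + 259459200 - 51891840 + 8648640 - 1235520 + 154440 - 17160 + 1716 - 156 + 13 - 1
= 2290792932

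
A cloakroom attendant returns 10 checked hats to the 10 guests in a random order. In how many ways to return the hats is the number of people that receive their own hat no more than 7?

Sum C(10,i)·!(10-i) for i = 0..7:
  i=0: C(10,0)·!10 = 1·1334961 = 1334961
  i=1: C(10,1)·!9 = 10·133496 = 1334960
  i=2: C(10,2)·!8 = 45·14833 = 667485
  i=3: C(10,3)·!7 = 120·1854 = 222480
  i=4: C(10,4)·!6 = 210·265 = 55650
  i=5: C(10,5)·!5 = 252·44 = 11088
  i=6: C(10,6)·!4 = 210·9 = 1890
  i=7: C(10,7)·!3 = 120·2 = 240
Total = 3628754.

3628754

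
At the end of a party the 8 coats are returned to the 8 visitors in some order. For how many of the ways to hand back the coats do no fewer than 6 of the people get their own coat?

29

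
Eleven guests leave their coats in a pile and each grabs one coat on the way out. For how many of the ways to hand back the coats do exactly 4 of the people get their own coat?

611820

Choose which 4 of the 11 are fixed: C(11,4) = 330.
The other 7 form a derangement: !7 = 1854.
Total: 330 × 1854 = 611820.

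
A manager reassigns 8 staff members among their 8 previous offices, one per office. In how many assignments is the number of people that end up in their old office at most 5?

# with exactly i fixed is C(8,i)·!(8-i); sum over i=0..5:
  i=0: C(8,0)·!8 = 1·14833 = 14833
  i=1: C(8,1)·!7 = 8·1854 = 14832
  i=2: C(8,2)·!6 = 28·265 = 7420
  i=3: C(8,3)·!5 = 56·44 = 2464
  i=4: C(8,4)·!4 = 70·9 = 630
  i=5: C(8,5)·!3 = 56·2 = 112
Total = 40291.

40291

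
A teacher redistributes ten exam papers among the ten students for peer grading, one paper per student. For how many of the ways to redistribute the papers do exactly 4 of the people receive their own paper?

55650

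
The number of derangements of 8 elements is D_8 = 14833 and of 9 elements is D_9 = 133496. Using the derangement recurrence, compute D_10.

D_10 = (10-1)·(D_9 + D_8) = 9·(133496 + 14833) = 9·148329 = 1334961.

1334961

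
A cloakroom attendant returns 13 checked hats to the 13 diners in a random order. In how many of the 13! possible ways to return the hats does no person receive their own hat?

By inclusion-exclusion, !13 = Σ (-1)^k · 13!/k! for k=0..13
= 13! - 13!/1! + 13!/2! - 13!/3! + 13!/4! - 13!/5! + 13!/6! - 13!/7! + 13!/8! - 13!/9! + 13!/10! - 13!/11! + 13!/12! - 13!/13!
= 6227020800 - 6227020800 + 3113510400 - 1037836800 + 259459200 - 51891840 + 8648640 - 1235520 + 154440 - 17160 + 1716 - 156 + 13 - 1
= 2290792932

2290792932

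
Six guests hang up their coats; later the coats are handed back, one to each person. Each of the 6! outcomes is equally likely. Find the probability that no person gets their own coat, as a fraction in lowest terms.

Favorable outcomes: !6 = 265.
Total outcomes: 6! = 720.
Probability = 265/720 = 53/144.

53/144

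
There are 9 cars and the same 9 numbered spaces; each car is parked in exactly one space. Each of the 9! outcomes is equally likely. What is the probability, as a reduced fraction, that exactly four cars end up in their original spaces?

11/720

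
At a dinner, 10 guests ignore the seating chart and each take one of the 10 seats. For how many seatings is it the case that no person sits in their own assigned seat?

Recurrence: !10 = 10·!9 + (-1)^10.
!10 = 10·133496 + 1 = 1334961

1334961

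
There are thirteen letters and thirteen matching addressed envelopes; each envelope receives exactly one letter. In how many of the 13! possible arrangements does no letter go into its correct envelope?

!13 = 13! · Σ_{k=0}^{13} (-1)^k/k!
= 13! - 13!/1! + 13!/2! - 13!/3! + 13!/4! - 13!/5! + 13!/6! - 13!/7! + 13!/8! - 13!/9! + 13!/10! - 13!/11! + 13!/12! - 13!/13!
= 6227020800 - 6227020800 + 3113510400 - 1037836800 + 259459200 - 51891840 + 8648640 - 1235520 + 154440 - 17160 + 1716 - 156 + 13 - 1
= 2290792932

2290792932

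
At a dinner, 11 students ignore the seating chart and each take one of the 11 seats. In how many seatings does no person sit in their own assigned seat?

Use !n = (n-1)(!(n-1) + !(n-2)).
!11 = 10·(1334961 + 133496) = 10·1468457 = 14684570

14684570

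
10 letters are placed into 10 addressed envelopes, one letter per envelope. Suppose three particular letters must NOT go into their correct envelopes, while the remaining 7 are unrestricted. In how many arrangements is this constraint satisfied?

2656080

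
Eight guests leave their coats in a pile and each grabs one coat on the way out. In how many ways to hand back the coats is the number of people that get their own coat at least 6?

# with exactly i fixed is C(8,i)·!(8-i); sum over i=6..8:
  i=6: C(8,6)·!2 = 28·1 = 28
  i=7: C(8,7)·!1 = 8·0 = 0
  i=8: C(8,8)·!0 = 1·1 = 1
Total = 29.

29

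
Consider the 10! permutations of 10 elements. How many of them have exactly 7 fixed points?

240

Choose which 7 of the 10 are fixed: C(10,7) = 120.
The other 3 form a derangement: !3 = 2.
Total: 120 × 2 = 240.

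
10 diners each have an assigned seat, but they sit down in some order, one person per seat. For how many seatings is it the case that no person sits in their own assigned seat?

Recurrence: !10 = 9·(!9 + !8).
!10 = 9·(133496 + 14833) = 9·148329 = 1334961

1334961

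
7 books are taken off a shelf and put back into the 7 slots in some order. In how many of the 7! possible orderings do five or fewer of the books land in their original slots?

5039

Sum C(7,i)·!(7-i) for i = 0..5:
  i=0: C(7,0)·!7 = 1·1854 = 1854
  i=1: C(7,1)·!6 = 7·265 = 1855
  i=2: C(7,2)·!5 = 21·44 = 924
  i=3: C(7,3)·!4 = 35·9 = 315
  i=4: C(7,4)·!3 = 35·2 = 70
  i=5: C(7,5)·!2 = 21·1 = 21
Total = 5039.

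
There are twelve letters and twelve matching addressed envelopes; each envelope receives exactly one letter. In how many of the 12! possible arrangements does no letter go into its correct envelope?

176214841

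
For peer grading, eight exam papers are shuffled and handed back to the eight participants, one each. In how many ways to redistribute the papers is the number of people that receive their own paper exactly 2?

Pick the 2 fixed positions: C(8,2) = 28 ways.
The other 6 form a derangement: !6 = 265.
Total: 28 × 265 = 7420.

7420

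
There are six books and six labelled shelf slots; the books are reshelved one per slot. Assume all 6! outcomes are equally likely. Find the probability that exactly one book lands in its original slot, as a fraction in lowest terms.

Favorable outcomes: C(6,1)·!5 = 6·44 = 264.
Total outcomes: 6! = 720.
Probability = 264/720 = 11/30.

11/30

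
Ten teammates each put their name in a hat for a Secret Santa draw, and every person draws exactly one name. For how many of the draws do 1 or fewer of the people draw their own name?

Sum C(10,i)·!(10-i) for i = 0..1:
  i=0: C(10,0)·!10 = 1·1334961 = 1334961
  i=1: C(10,1)·!9 = 10·133496 = 1334960
Total = 2669921.

2669921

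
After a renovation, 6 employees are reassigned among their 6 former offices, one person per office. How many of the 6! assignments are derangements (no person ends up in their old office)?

265

Recurrence: !6 = 6·!5 + (-1)^6.
!6 = 6·44 + 1 = 265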